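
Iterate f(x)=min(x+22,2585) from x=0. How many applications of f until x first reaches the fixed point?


Step 1: x=0, cap=2585, increment=22
Step 2: x grows by 22 each step until capped at 2585; fixed point is x=2585
Step 3: iterations = ceil(2585/22) = 118

118


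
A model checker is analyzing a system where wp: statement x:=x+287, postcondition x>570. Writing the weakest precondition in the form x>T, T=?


Formula: wp(x:=E, P) = P[E/x] (substitute E for x in postcondition)
Step 1: Postcondition: x>570
Step 2: Substitute x+287 for x: x+287>570
Step 3: Solve for x: x > 570-287 = 283

283


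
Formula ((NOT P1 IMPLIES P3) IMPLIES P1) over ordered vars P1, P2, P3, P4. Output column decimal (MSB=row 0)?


Formula: ((NOT P1 IMPLIES P3) IMPLIES P1) over P1, P2, P3, P4 (16 rows)
Evaluate each row (bits = P1,P2,P3,P4, MSB first):
  row 0 [0000]: ((NOT 0 IMPLIES 0) IMPLIES 0) -> 1
  row 1 [0001]: ((NOT 0 IMPLIES 0) IMPLIES 0) -> 1
  row 2 [0010]: ((NOT 0 IMPLIES 1) IMPLIES 0) -> 0
  row 3 [0011]: ((NOT 0 IMPLIES 1) IMPLIES 0) -> 0
  row 4 [0100]: ((NOT 0 IMPLIES 0) IMPLIES 0) -> 1
  row 5 [0101]: ((NOT 0 IMPLIES 0) IMPLIES 0) -> 1
  row 6 [0110]: ((NOT 0 IMPLIES 1) IMPLIES 0) -> 0
  row 7 [0111]: ((NOT 0 IMPLIES 1) IMPLIES 0) -> 0
  row 8 [1000]: ((NOT 1 IMPLIES 0) IMPLIES 1) -> 1
  row 9 [1001]: ((NOT 1 IMPLIES 0) IMPLIES 1) -> 1
  row 10 [1010]: ((NOT 1 IMPLIES 1) IMPLIES 1) -> 1
  row 11 [1011]: ((NOT 1 IMPLIES 1) IMPLIES 1) -> 1
  row 12 [1100]: ((NOT 1 IMPLIES 0) IMPLIES 1) -> 1
  row 13 [1101]: ((NOT 1 IMPLIES 0) IMPLIES 1) -> 1
  row 14 [1110]: ((NOT 1 IMPLIES 1) IMPLIES 1) -> 1
  row 15 [1111]: ((NOT 1 IMPLIES 1) IMPLIES 1) -> 1
Full result column, 4 rows per line (P1,P2 fixed per line; P3,P4 runs 00..11 left to right):
  rows 0-3 [P1,P2=00]: 1100  = hex C
  rows 4-7 [P1,P2=01]: 1100  = hex C
  rows 8-11 [P1,P2=10]: 1111  = hex F
  rows 12-15 [P1,P2=11]: 1111  = hex F
Output column (row 0 .. row 15) = 1100110011111111
Output column grouped in 4s = 1100 1100 1111 1111 = 0xCCFF
Convert to decimal digit by digit (value = value*16 + digit):
  C -> 12
  12*16 + 12 (C) = 204
  204*16 + 15 (F) = 3279
  3279*16 + 15 (F) = 52479
Decimal = 52479

52479


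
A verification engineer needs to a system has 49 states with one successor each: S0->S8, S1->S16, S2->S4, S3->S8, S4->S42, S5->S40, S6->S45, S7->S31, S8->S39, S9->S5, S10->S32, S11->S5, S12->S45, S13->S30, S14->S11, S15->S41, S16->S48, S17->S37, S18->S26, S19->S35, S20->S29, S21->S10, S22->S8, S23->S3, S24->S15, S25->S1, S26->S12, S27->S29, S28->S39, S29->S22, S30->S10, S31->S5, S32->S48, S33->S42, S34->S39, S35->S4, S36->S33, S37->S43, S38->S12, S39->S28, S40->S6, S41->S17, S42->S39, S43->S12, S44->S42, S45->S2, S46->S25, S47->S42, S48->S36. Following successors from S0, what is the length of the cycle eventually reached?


Trace from S0 until a state repeats:
  S0 -> S8 -> S39 -> S28 -> S39
S39 first seen at step 2, revisited at step 4.
Cycle length = 4 - 2 = 2

2


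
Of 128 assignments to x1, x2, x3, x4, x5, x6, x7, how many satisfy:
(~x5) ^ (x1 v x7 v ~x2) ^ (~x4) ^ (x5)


CNF with 4 clauses over 7 vars (128 assignments).
An assignment satisfies CNF iff every clause has >=1 true literal.
Check each row (bits = x1,x2,x3,x4,x5,x6,x7; clause T/F shown):
  row 0 [0000000]: clauses=TTTF -> 0
  row 1 [0000001]: clauses=TTTF -> 0
  row 2 [0000010]: clauses=TTTF -> 0
  row 3 [0000011]: clauses=TTTF -> 0
  row 4 [0000100]: clauses=FTTT -> 0
  (every remaining row is evaluated the same way; all 128 results are listed next)
Full result column, 8 rows per line (x1,x2,x3,x4 fixed per line; x5,x6,x7 runs 000..111 left to right):
  rows 0-7 [x1,x2,x3,x4=0000]: 00000000  (ones: 0)
  rows 8-15 [x1,x2,x3,x4=0001]: 00000000  (ones: 0)
  rows 16-23 [x1,x2,x3,x4=0010]: 00000000  (ones: 0)
  rows 24-31 [x1,x2,x3,x4=0011]: 00000000  (ones: 0)
  rows 32-39 [x1,x2,x3,x4=0100]: 00000000  (ones: 0)
  rows 40-47 [x1,x2,x3,x4=0101]: 00000000  (ones: 0)
  rows 48-55 [x1,x2,x3,x4=0110]: 00000000  (ones: 0)
  rows 56-63 [x1,x2,x3,x4=0111]: 00000000  (ones: 0)
  rows 64-71 [x1,x2,x3,x4=1000]: 00000000  (ones: 0)
  rows 72-79 [x1,x2,x3,x4=1001]: 00000000  (ones: 0)
  rows 80-87 [x1,x2,x3,x4=1010]: 00000000  (ones: 0)
  rows 88-95 [x1,x2,x3,x4=1011]: 00000000  (ones: 0)
  rows 96-103 [x1,x2,x3,x4=1100]: 00000000  (ones: 0)
  rows 104-111 [x1,x2,x3,x4=1101]: 00000000  (ones: 0)
  rows 112-119 [x1,x2,x3,x4=1110]: 00000000  (ones: 0)
  rows 120-127 [x1,x2,x3,x4=1111]: 00000000  (ones: 0)
Satisfying assignments = 0+0+0+0+0+0+0+0+0+0+0+0+0+0+0+0 = 0

0


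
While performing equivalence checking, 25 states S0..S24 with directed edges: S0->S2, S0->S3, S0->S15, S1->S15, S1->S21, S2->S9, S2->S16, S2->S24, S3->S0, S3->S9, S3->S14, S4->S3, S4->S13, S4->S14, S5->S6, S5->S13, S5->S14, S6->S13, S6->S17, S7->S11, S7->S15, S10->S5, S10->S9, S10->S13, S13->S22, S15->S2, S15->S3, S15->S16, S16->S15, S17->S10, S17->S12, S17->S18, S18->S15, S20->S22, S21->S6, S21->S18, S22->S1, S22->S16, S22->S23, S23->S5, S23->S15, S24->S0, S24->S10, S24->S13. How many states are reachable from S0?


BFS from S0:
  layer 0: {S0}
  layer 1: {S2, S3, S15}
  layer 2: {S9, S14, S16, S24}
  layer 3: {S10, S13}
  layer 4: {S5, S22}
  layer 5: {S1, S6, S23}
  layer 6: {S17, S21}
  layer 7: {S12, S18}
Reachable set: {S0, S1, S2, S3, S5, S6, S9, S10, S12, S13, S14, S15, S16, S17, S18, S21, S22, S23, S24}
Count = 19

19


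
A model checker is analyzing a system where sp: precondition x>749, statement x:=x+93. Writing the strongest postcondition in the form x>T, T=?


Formula: sp(P, x:=E) = exists old_x. (x = E[old_x/x]) AND P[old_x/x] (old_x is the value of x before the assignment; eliminate old_x by solving x = E[old_x/x] for old_x)
Step 1: Precondition P: x>749, i.e. old_x > 749
Step 2: Assignment gives x = old_x + 93, so old_x = x - 93
Step 3: Substitute into P: x - 93 > 749
Step 4: Simplify: x > 749+93 = 842

842


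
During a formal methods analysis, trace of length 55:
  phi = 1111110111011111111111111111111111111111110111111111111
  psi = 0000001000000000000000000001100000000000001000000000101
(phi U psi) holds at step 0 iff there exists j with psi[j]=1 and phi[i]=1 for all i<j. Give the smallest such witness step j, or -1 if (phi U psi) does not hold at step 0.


(phi U psi) at 0: need smallest j with psi[j]=1 and phi[i]=1 for all i in [0,j).
Scan from step 0:
  step 0: phi=1, psi=0 -> continue
  step 1: phi=1, psi=0 -> continue
  step 2: phi=1, psi=0 -> continue
  step 3: phi=1, psi=0 -> continue
  step 6: psi=1 and phi held for [0,6) -> witness found
Witness step = 6

6


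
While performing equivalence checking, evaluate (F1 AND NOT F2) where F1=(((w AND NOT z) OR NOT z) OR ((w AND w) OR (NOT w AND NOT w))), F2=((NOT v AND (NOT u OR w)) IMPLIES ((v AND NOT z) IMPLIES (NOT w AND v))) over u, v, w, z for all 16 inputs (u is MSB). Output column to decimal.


F1 = (((w AND NOT z) OR NOT z) OR ((w AND w) OR (NOT w AND NOT w)))
F2 = ((NOT v AND (NOT u OR w)) IMPLIES ((v AND NOT z) IMPLIES (NOT w AND v)))
Counterexample to F1=>F2 is where F1=1 and F2=0.
Evaluate each row (bits = u,v,w,z, MSB first):
  row 0 [0000]: F1=1 F2=1 -> F1&~F2 -> 0
  row 1 [0001]: F1=1 F2=1 -> F1&~F2 -> 0
  row 2 [0010]: F1=1 F2=1 -> F1&~F2 -> 0
  row 3 [0011]: F1=1 F2=1 -> F1&~F2 -> 0
  row 4 [0100]: F1=1 F2=1 -> F1&~F2 -> 0
  row 5 [0101]: F1=1 F2=1 -> F1&~F2 -> 0
  row 6 [0110]: F1=1 F2=1 -> F1&~F2 -> 0
  row 7 [0111]: F1=1 F2=1 -> F1&~F2 -> 0
  row 8 [1000]: F1=1 F2=1 -> F1&~F2 -> 0
  row 9 [1001]: F1=1 F2=1 -> F1&~F2 -> 0
  row 10 [1010]: F1=1 F2=1 -> F1&~F2 -> 0
  row 11 [1011]: F1=1 F2=1 -> F1&~F2 -> 0
  row 12 [1100]: F1=1 F2=1 -> F1&~F2 -> 0
  row 13 [1101]: F1=1 F2=1 -> F1&~F2 -> 0
  row 14 [1110]: F1=1 F2=1 -> F1&~F2 -> 0
  row 15 [1111]: F1=1 F2=1 -> F1&~F2 -> 0
Full result column, 4 rows per line (u,v fixed per line; w,z runs 00..11 left to right):
  rows 0-3 [u,v=00]: 0000  = hex 0
  rows 4-7 [u,v=01]: 0000  = hex 0
  rows 8-11 [u,v=10]: 0000  = hex 0
  rows 12-15 [u,v=11]: 0000  = hex 0
Counterexample vector (row 0 .. row 15) = 0000000000000000
Output column grouped in 4s = 0000 0000 0000 0000 = 0x0000
Convert to decimal digit by digit (value = value*16 + digit):
  0 -> 0
  0*16 + 0 = 0
  0*16 + 0 = 0
  0*16 + 0 = 0
Decimal = 0

0


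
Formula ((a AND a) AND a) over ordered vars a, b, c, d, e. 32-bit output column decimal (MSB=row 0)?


Formula: ((a AND a) AND a) over a, b, c, d, e (32 rows)
Evaluate each row (bits = a,b,c,d,e, MSB first):
  row 0 [00000]: ((0 AND 0) AND 0) -> 0
  row 1 [00001]: ((0 AND 0) AND 0) -> 0
  row 2 [00010]: ((0 AND 0) AND 0) -> 0
  row 3 [00011]: ((0 AND 0) AND 0) -> 0
  row 4 [00100]: ((0 AND 0) AND 0) -> 0
  row 5 [00101]: ((0 AND 0) AND 0) -> 0
  row 6 [00110]: ((0 AND 0) AND 0) -> 0
  row 7 [00111]: ((0 AND 0) AND 0) -> 0
  row 8 [01000]: ((0 AND 0) AND 0) -> 0
  row 9 [01001]: ((0 AND 0) AND 0) -> 0
  row 10 [01010]: ((0 AND 0) AND 0) -> 0
  row 11 [01011]: ((0 AND 0) AND 0) -> 0
  row 12 [01100]: ((0 AND 0) AND 0) -> 0
  row 13 [01101]: ((0 AND 0) AND 0) -> 0
  row 14 [01110]: ((0 AND 0) AND 0) -> 0
  row 15 [01111]: ((0 AND 0) AND 0) -> 0
  row 16 [10000]: ((1 AND 1) AND 1) -> 1
  row 17 [10001]: ((1 AND 1) AND 1) -> 1
  row 18 [10010]: ((1 AND 1) AND 1) -> 1
  row 19 [10011]: ((1 AND 1) AND 1) -> 1
  row 20 [10100]: ((1 AND 1) AND 1) -> 1
  row 21 [10101]: ((1 AND 1) AND 1) -> 1
  row 22 [10110]: ((1 AND 1) AND 1) -> 1
  row 23 [10111]: ((1 AND 1) AND 1) -> 1
  row 24 [11000]: ((1 AND 1) AND 1) -> 1
  row 25 [11001]: ((1 AND 1) AND 1) -> 1
  row 26 [11010]: ((1 AND 1) AND 1) -> 1
  row 27 [11011]: ((1 AND 1) AND 1) -> 1
  row 28 [11100]: ((1 AND 1) AND 1) -> 1
  row 29 [11101]: ((1 AND 1) AND 1) -> 1
  row 30 [11110]: ((1 AND 1) AND 1) -> 1
  row 31 [11111]: ((1 AND 1) AND 1) -> 1
Full result column, 4 rows per line (a,b,c fixed per line; d,e runs 00..11 left to right):
  rows 0-3 [a,b,c=000]: 0000  = hex 0
  rows 4-7 [a,b,c=001]: 0000  = hex 0
  rows 8-11 [a,b,c=010]: 0000  = hex 0
  rows 12-15 [a,b,c=011]: 0000  = hex 0
  rows 16-19 [a,b,c=100]: 1111  = hex F
  rows 20-23 [a,b,c=101]: 1111  = hex F
  rows 24-27 [a,b,c=110]: 1111  = hex F
  rows 28-31 [a,b,c=111]: 1111  = hex F
Output column (row 0 .. row 31) = 00000000000000001111111111111111
Output column grouped in 4s = 0000 0000 0000 0000 1111 1111 1111 1111 = 0x0000FFFF
Convert to decimal digit by digit (value = value*16 + digit):
  0 -> 0
  0*16 + 0 = 0
  0*16 + 0 = 0
  0*16 + 0 = 0
  0*16 + 15 (F) = 15
  15*16 + 15 (F) = 255
  255*16 + 15 (F) = 4095
  4095*16 + 15 (F) = 65535
Decimal = 65535

65535


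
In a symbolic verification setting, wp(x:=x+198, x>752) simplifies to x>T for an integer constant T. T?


Formula: wp(x:=E, P) = P[E/x] (substitute E for x in postcondition)
Step 1: Postcondition: x>752
Step 2: Substitute x+198 for x: x+198>752
Step 3: Solve for x: x > 752-198 = 554

554


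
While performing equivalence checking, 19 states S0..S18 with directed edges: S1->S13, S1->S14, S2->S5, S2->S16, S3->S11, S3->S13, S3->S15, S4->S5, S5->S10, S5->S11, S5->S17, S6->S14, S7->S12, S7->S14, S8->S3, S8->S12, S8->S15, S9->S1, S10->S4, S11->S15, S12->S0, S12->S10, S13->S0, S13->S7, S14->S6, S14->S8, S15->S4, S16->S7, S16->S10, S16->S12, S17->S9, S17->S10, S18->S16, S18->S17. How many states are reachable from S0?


BFS from S0:
  layer 0: {S0}
Reachable set: {S0}
Count = 1

1


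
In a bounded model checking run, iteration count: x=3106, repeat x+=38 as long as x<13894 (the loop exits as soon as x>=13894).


Step 1: x goes from 3106 toward 13894 by 38; the body runs while x<13894, so iterations = ceil((bound-start)/step)
Step 2: Distance=10788
Step 3: ceil(10788/38)=284

284


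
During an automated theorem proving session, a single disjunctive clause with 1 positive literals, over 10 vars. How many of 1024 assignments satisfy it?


Step 1: Total=2^10=1024
Step 2: Unsat when all 1 false: 2^9=512
Step 3: Sat=1024-512=512

512


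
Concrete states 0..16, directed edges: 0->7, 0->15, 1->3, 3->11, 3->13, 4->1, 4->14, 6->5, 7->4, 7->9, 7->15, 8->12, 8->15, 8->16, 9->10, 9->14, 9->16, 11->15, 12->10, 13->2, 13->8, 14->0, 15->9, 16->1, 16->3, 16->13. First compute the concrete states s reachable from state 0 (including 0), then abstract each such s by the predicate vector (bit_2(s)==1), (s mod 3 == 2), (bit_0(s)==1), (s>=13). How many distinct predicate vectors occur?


BFS from 0:
Concrete reachable: {0, 1, 2, 3, 4, 7, 8, 9, 10, 11, 12, 13, 14, 15, 16}
Abstract via predicates (bit_2(s)==1), (s mod 3 == 2), (bit_0(s)==1), (s>=13):
  (0,0,0,0) <- {0, 10}
  (0,0,0,1) <- {16}
  (0,0,1,0) <- {1, 3, 9}
  (0,1,0,0) <- {2, 8}
  (0,1,1,0) <- {11}
  (1,0,0,0) <- {4, 12}
  (1,0,1,0) <- {7}
  (1,0,1,1) <- {13, 15}
  (1,1,0,1) <- {14}
Distinct abstract states = 9

9


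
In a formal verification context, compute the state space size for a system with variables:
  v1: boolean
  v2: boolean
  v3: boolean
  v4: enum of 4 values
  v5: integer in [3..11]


State space = product of domain sizes of all variables.
Domain sizes:
  v1 (boolean): 2
  v2 (boolean): 2
  v3 (boolean): 2
  v4 (enum of 4 values): 4
  v5 (integer in [3..11]): 9
Product = 2 * 2 * 2 * 4 * 9 = 288

288


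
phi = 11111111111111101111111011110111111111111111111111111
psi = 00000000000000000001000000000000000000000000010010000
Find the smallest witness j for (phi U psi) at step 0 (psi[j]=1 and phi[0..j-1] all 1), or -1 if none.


(phi U psi) at 0: need smallest j with psi[j]=1 and phi[i]=1 for all i in [0,j).
Scan from step 0:
  step 0: phi=1, psi=0 -> continue
  step 1: phi=1, psi=0 -> continue
  step 2: phi=1, psi=0 -> continue
  step 3: phi=1, psi=0 -> continue
  step 15: phi=0 -> phi-prefix broken from here
  step 19: psi=1 but phi already failed -> not a witness
  step 45: psi=1 but phi already failed -> not a witness
  step 48: psi=1 but phi already failed -> not a witness
  end of trace: no witness -> -1
Witness step = -1

-1


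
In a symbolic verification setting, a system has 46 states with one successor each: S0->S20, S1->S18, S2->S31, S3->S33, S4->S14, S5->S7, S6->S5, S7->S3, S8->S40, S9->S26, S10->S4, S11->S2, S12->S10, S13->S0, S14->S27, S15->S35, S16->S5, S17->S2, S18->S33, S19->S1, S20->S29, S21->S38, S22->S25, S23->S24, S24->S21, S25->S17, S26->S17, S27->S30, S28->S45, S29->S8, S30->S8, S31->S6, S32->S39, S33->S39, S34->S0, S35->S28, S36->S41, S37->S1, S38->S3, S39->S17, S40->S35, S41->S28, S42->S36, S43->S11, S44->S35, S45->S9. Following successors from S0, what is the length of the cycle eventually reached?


Trace from S0 until a state repeats:
  S0 -> S20 -> S29 -> S8 -> S40 -> S35 -> S28 -> S45 -> S9 -> S26 -> S17 -> S2 -> S31 -> S6 -> S5 -> S7 -> S3 -> S33 -> S39 -> S17
S17 first seen at step 10, revisited at step 19.
Cycle length = 19 - 10 = 9

9


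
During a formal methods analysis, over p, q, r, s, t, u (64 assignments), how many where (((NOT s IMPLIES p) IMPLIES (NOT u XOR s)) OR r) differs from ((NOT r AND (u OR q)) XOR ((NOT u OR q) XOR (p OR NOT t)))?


F1 = (((NOT s IMPLIES p) IMPLIES (NOT u XOR s)) OR r)
F2 = ((NOT r AND (u OR q)) XOR ((NOT u OR q) XOR (p OR NOT t)))
Evaluate both on each of 64 rows (bits = p,q,r,s,t,u):
  row 0 [000000]: F1=1 F2=0 (differ) -> 1
  row 1 [000001]: F1=1 F2=0 (differ) -> 1
  row 2 [000010]: F1=1 F2=1 -> 0
  row 3 [000011]: F1=1 F2=1 -> 0
  row 4 [000100]: F1=0 F2=0 -> 0
  (every remaining row is evaluated the same way; all 64 results are listed next)
Full result column, 8 rows per line (p,q,r fixed per line; s,t,u runs 000..111 left to right):
  rows 0-7 [p,q,r=000]: 11000110  (ones: 4)
  rows 8-15 [p,q,r=001]: 10011001  (ones: 4)
  rows 16-23 [p,q,r=010]: 00111001  (ones: 4)
  rows 24-31 [p,q,r=011]: 11001100  (ones: 4)
  rows 32-39 [p,q,r=100]: 10100101  (ones: 4)
  rows 40-47 [p,q,r=101]: 10101010  (ones: 4)
  rows 48-55 [p,q,r=110]: 01011010  (ones: 4)
  rows 56-63 [p,q,r=111]: 11111111  (ones: 8)
Disagreements = 4+4+4+4+4+4+4+8 = 36

36


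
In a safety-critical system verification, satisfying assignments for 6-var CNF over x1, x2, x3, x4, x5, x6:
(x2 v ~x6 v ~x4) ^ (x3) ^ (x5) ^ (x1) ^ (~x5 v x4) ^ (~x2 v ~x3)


CNF with 6 clauses over 6 vars (64 assignments).
An assignment satisfies CNF iff every clause has >=1 true literal.
Check each row (bits = x1,x2,x3,x4,x5,x6; clause T/F shown):
  row 0 [000000]: clauses=TFFFTT -> 0
  row 1 [000001]: clauses=TFFFTT -> 0
  row 2 [000010]: clauses=TFTFFT -> 0
  row 3 [000011]: clauses=TFTFFT -> 0
  row 4 [000100]: clauses=TFFFTT -> 0
  (every remaining row is evaluated the same way; all 64 results are listed next)
Full result column, 8 rows per line (x1,x2,x3 fixed per line; x4,x5,x6 runs 000..111 left to right):
  rows 0-7 [x1,x2,x3=000]: 00000000  (ones: 0)
  rows 8-15 [x1,x2,x3=001]: 00000000  (ones: 0)
  rows 16-23 [x1,x2,x3=010]: 00000000  (ones: 0)
  rows 24-31 [x1,x2,x3=011]: 00000000  (ones: 0)
  rows 32-39 [x1,x2,x3=100]: 00000000  (ones: 0)
  rows 40-47 [x1,x2,x3=101]: 00000010  (ones: 1)
  rows 48-55 [x1,x2,x3=110]: 00000000  (ones: 0)
  rows 56-63 [x1,x2,x3=111]: 00000000  (ones: 0)
Satisfying assignments = 0+0+0+0+0+1+0+0 = 1

1


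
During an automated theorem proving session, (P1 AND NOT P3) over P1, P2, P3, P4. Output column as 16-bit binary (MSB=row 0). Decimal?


Formula: (P1 AND NOT P3) over P1, P2, P3, P4 (16 rows)
Evaluate each row (bits = P1,P2,P3,P4, MSB first):
  row 0 [0000]: (0 AND NOT 0) -> 0
  row 1 [0001]: (0 AND NOT 0) -> 0
  row 2 [0010]: (0 AND NOT 1) -> 0
  row 3 [0011]: (0 AND NOT 1) -> 0
  row 4 [0100]: (0 AND NOT 0) -> 0
  row 5 [0101]: (0 AND NOT 0) -> 0
  row 6 [0110]: (0 AND NOT 1) -> 0
  row 7 [0111]: (0 AND NOT 1) -> 0
  row 8 [1000]: (1 AND NOT 0) -> 1
  row 9 [1001]: (1 AND NOT 0) -> 1
  row 10 [1010]: (1 AND NOT 1) -> 0
  row 11 [1011]: (1 AND NOT 1) -> 0
  row 12 [1100]: (1 AND NOT 0) -> 1
  row 13 [1101]: (1 AND NOT 0) -> 1
  row 14 [1110]: (1 AND NOT 1) -> 0
  row 15 [1111]: (1 AND NOT 1) -> 0
Full result column, 4 rows per line (P1,P2 fixed per line; P3,P4 runs 00..11 left to right):
  rows 0-3 [P1,P2=00]: 0000  = hex 0
  rows 4-7 [P1,P2=01]: 0000  = hex 0
  rows 8-11 [P1,P2=10]: 1100  = hex C
  rows 12-15 [P1,P2=11]: 1100  = hex C
Output column (row 0 .. row 15) = 0000000011001100
Output column grouped in 4s = 0000 0000 1100 1100 = 0x00CC
Convert to decimal digit by digit (value = value*16 + digit):
  0 -> 0
  0*16 + 0 = 0
  0*16 + 12 (C) = 12
  12*16 + 12 (C) = 204
Decimal = 204

204


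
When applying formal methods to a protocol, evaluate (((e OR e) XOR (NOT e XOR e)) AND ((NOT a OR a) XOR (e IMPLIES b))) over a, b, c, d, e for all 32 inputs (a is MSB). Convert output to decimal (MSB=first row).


Formula: (((e OR e) XOR (NOT e XOR e)) AND ((NOT a OR a) XOR (e IMPLIES b))) over a, b, c, d, e (32 rows)
Evaluate each row (bits = a,b,c,d,e, MSB first):
  row 0 [00000]: (((0 OR 0) XOR (NOT 0 XOR 0)) AND ((NOT 0 OR 0) XOR (0 IMPLIES 0))) -> 0
  row 1 [00001]: (((1 OR 1) XOR (NOT 1 XOR 1)) AND ((NOT 0 OR 0) XOR (1 IMPLIES 0))) -> 0
  row 2 [00010]: (((0 OR 0) XOR (NOT 0 XOR 0)) AND ((NOT 0 OR 0) XOR (0 IMPLIES 0))) -> 0
  row 3 [00011]: (((1 OR 1) XOR (NOT 1 XOR 1)) AND ((NOT 0 OR 0) XOR (1 IMPLIES 0))) -> 0
  row 4 [00100]: (((0 OR 0) XOR (NOT 0 XOR 0)) AND ((NOT 0 OR 0) XOR (0 IMPLIES 0))) -> 0
  row 5 [00101]: (((1 OR 1) XOR (NOT 1 XOR 1)) AND ((NOT 0 OR 0) XOR (1 IMPLIES 0))) -> 0
  row 6 [00110]: (((0 OR 0) XOR (NOT 0 XOR 0)) AND ((NOT 0 OR 0) XOR (0 IMPLIES 0))) -> 0
  row 7 [00111]: (((1 OR 1) XOR (NOT 1 XOR 1)) AND ((NOT 0 OR 0) XOR (1 IMPLIES 0))) -> 0
  row 8 [01000]: (((0 OR 0) XOR (NOT 0 XOR 0)) AND ((NOT 0 OR 0) XOR (0 IMPLIES 1))) -> 0
  row 9 [01001]: (((1 OR 1) XOR (NOT 1 XOR 1)) AND ((NOT 0 OR 0) XOR (1 IMPLIES 1))) -> 0
  row 10 [01010]: (((0 OR 0) XOR (NOT 0 XOR 0)) AND ((NOT 0 OR 0) XOR (0 IMPLIES 1))) -> 0
  row 11 [01011]: (((1 OR 1) XOR (NOT 1 XOR 1)) AND ((NOT 0 OR 0) XOR (1 IMPLIES 1))) -> 0
  row 12 [01100]: (((0 OR 0) XOR (NOT 0 XOR 0)) AND ((NOT 0 OR 0) XOR (0 IMPLIES 1))) -> 0
  row 13 [01101]: (((1 OR 1) XOR (NOT 1 XOR 1)) AND ((NOT 0 OR 0) XOR (1 IMPLIES 1))) -> 0
  row 14 [01110]: (((0 OR 0) XOR (NOT 0 XOR 0)) AND ((NOT 0 OR 0) XOR (0 IMPLIES 1))) -> 0
  row 15 [01111]: (((1 OR 1) XOR (NOT 1 XOR 1)) AND ((NOT 0 OR 0) XOR (1 IMPLIES 1))) -> 0
  row 16 [10000]: (((0 OR 0) XOR (NOT 0 XOR 0)) AND ((NOT 1 OR 1) XOR (0 IMPLIES 0))) -> 0
  row 17 [10001]: (((1 OR 1) XOR (NOT 1 XOR 1)) AND ((NOT 1 OR 1) XOR (1 IMPLIES 0))) -> 0
  row 18 [10010]: (((0 OR 0) XOR (NOT 0 XOR 0)) AND ((NOT 1 OR 1) XOR (0 IMPLIES 0))) -> 0
  row 19 [10011]: (((1 OR 1) XOR (NOT 1 XOR 1)) AND ((NOT 1 OR 1) XOR (1 IMPLIES 0))) -> 0
  row 20 [10100]: (((0 OR 0) XOR (NOT 0 XOR 0)) AND ((NOT 1 OR 1) XOR (0 IMPLIES 0))) -> 0
  row 21 [10101]: (((1 OR 1) XOR (NOT 1 XOR 1)) AND ((NOT 1 OR 1) XOR (1 IMPLIES 0))) -> 0
  row 22 [10110]: (((0 OR 0) XOR (NOT 0 XOR 0)) AND ((NOT 1 OR 1) XOR (0 IMPLIES 0))) -> 0
  row 23 [10111]: (((1 OR 1) XOR (NOT 1 XOR 1)) AND ((NOT 1 OR 1) XOR (1 IMPLIES 0))) -> 0
  row 24 [11000]: (((0 OR 0) XOR (NOT 0 XOR 0)) AND ((NOT 1 OR 1) XOR (0 IMPLIES 1))) -> 0
  row 25 [11001]: (((1 OR 1) XOR (NOT 1 XOR 1)) AND ((NOT 1 OR 1) XOR (1 IMPLIES 1))) -> 0
  row 26 [11010]: (((0 OR 0) XOR (NOT 0 XOR 0)) AND ((NOT 1 OR 1) XOR (0 IMPLIES 1))) -> 0
  row 27 [11011]: (((1 OR 1) XOR (NOT 1 XOR 1)) AND ((NOT 1 OR 1) XOR (1 IMPLIES 1))) -> 0
  row 28 [11100]: (((0 OR 0) XOR (NOT 0 XOR 0)) AND ((NOT 1 OR 1) XOR (0 IMPLIES 1))) -> 0
  row 29 [11101]: (((1 OR 1) XOR (NOT 1 XOR 1)) AND ((NOT 1 OR 1) XOR (1 IMPLIES 1))) -> 0
  row 30 [11110]: (((0 OR 0) XOR (NOT 0 XOR 0)) AND ((NOT 1 OR 1) XOR (0 IMPLIES 1))) -> 0
  row 31 [11111]: (((1 OR 1) XOR (NOT 1 XOR 1)) AND ((NOT 1 OR 1) XOR (1 IMPLIES 1))) -> 0
Full result column, 4 rows per line (a,b,c fixed per line; d,e runs 00..11 left to right):
  rows 0-3 [a,b,c=000]: 0000  = hex 0
  rows 4-7 [a,b,c=001]: 0000  = hex 0
  rows 8-11 [a,b,c=010]: 0000  = hex 0
  rows 12-15 [a,b,c=011]: 0000  = hex 0
  rows 16-19 [a,b,c=100]: 0000  = hex 0
  rows 20-23 [a,b,c=101]: 0000  = hex 0
  rows 24-27 [a,b,c=110]: 0000  = hex 0
  rows 28-31 [a,b,c=111]: 0000  = hex 0
Output column (row 0 .. row 31) = 00000000000000000000000000000000
Output column grouped in 4s = 0000 0000 0000 0000 0000 0000 0000 0000 = 0x00000000
Convert to decimal digit by digit (value = value*16 + digit):
  0 -> 0
  0*16 + 0 = 0
  0*16 + 0 = 0
  0*16 + 0 = 0
  0*16 + 0 = 0
  0*16 + 0 = 0
  0*16 + 0 = 0
  0*16 + 0 = 0
Decimal = 0

0


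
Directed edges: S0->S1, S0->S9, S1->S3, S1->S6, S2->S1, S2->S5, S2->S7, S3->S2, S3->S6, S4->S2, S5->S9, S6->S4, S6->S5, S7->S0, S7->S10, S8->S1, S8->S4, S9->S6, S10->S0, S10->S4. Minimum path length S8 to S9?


BFS layer-by-layer from S8:
  dist 0: {S8}
  dist 1: {S1, S4}
  dist 2: {S2, S3, S6}
  dist 3: {S5, S7}
  dist 4: {S0, S9, S10}
  -> S9 reached at distance 4
Shortest path length = 4

4


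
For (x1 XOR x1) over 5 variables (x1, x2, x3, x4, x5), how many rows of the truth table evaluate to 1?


Formula: (x1 XOR x1) over 5 vars (32 rows)
Evaluate each row (x1, x2, x3, x4, x5 as bits, MSB first):
  row 0 [00000]: (0 XOR 0) -> 0
  row 1 [00001]: (0 XOR 0) -> 0
  row 2 [00010]: (0 XOR 0) -> 0
  row 3 [00011]: (0 XOR 0) -> 0
  row 4 [00100]: (0 XOR 0) -> 0
  row 5 [00101]: (0 XOR 0) -> 0
  row 6 [00110]: (0 XOR 0) -> 0
  row 7 [00111]: (0 XOR 0) -> 0
  row 8 [01000]: (0 XOR 0) -> 0
  row 9 [01001]: (0 XOR 0) -> 0
  row 10 [01010]: (0 XOR 0) -> 0
  row 11 [01011]: (0 XOR 0) -> 0
  row 12 [01100]: (0 XOR 0) -> 0
  row 13 [01101]: (0 XOR 0) -> 0
  row 14 [01110]: (0 XOR 0) -> 0
  row 15 [01111]: (0 XOR 0) -> 0
  row 16 [10000]: (1 XOR 1) -> 0
  row 17 [10001]: (1 XOR 1) -> 0
  row 18 [10010]: (1 XOR 1) -> 0
  row 19 [10011]: (1 XOR 1) -> 0
  row 20 [10100]: (1 XOR 1) -> 0
  row 21 [10101]: (1 XOR 1) -> 0
  row 22 [10110]: (1 XOR 1) -> 0
  row 23 [10111]: (1 XOR 1) -> 0
  row 24 [11000]: (1 XOR 1) -> 0
  row 25 [11001]: (1 XOR 1) -> 0
  row 26 [11010]: (1 XOR 1) -> 0
  row 27 [11011]: (1 XOR 1) -> 0
  row 28 [11100]: (1 XOR 1) -> 0
  row 29 [11101]: (1 XOR 1) -> 0
  row 30 [11110]: (1 XOR 1) -> 0
  row 31 [11111]: (1 XOR 1) -> 0
Full result column, 8 rows per line (x1,x2 fixed per line; x3,x4,x5 runs 000..111 left to right):
  rows 0-7 [x1,x2=00]: 00000000  (ones: 0)
  rows 8-15 [x1,x2=01]: 00000000  (ones: 0)
  rows 16-23 [x1,x2=10]: 00000000  (ones: 0)
  rows 24-31 [x1,x2=11]: 00000000  (ones: 0)
Count of 1-rows = 0+0+0+0 = 0

0


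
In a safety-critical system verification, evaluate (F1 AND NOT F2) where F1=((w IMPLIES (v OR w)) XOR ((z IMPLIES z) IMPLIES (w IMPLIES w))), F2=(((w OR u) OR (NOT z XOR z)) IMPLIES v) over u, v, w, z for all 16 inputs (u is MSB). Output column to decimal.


F1 = ((w IMPLIES (v OR w)) XOR ((z IMPLIES z) IMPLIES (w IMPLIES w)))
F2 = (((w OR u) OR (NOT z XOR z)) IMPLIES v)
Counterexample to F1=>F2 is where F1=1 and F2=0.
Evaluate each row (bits = u,v,w,z, MSB first):
  row 0 [0000]: F1=0 F2=0 -> F1&~F2 -> 0
  row 1 [0001]: F1=0 F2=0 -> F1&~F2 -> 0
  row 2 [0010]: F1=0 F2=0 -> F1&~F2 -> 0
  row 3 [0011]: F1=0 F2=0 -> F1&~F2 -> 0
  row 4 [0100]: F1=0 F2=1 -> F1&~F2 -> 0
  row 5 [0101]: F1=0 F2=1 -> F1&~F2 -> 0
  row 6 [0110]: F1=0 F2=1 -> F1&~F2 -> 0
  row 7 [0111]: F1=0 F2=1 -> F1&~F2 -> 0
  row 8 [1000]: F1=0 F2=0 -> F1&~F2 -> 0
  row 9 [1001]: F1=0 F2=0 -> F1&~F2 -> 0
  row 10 [1010]: F1=0 F2=0 -> F1&~F2 -> 0
  row 11 [1011]: F1=0 F2=0 -> F1&~F2 -> 0
  row 12 [1100]: F1=0 F2=1 -> F1&~F2 -> 0
  row 13 [1101]: F1=0 F2=1 -> F1&~F2 -> 0
  row 14 [1110]: F1=0 F2=1 -> F1&~F2 -> 0
  row 15 [1111]: F1=0 F2=1 -> F1&~F2 -> 0
Full result column, 4 rows per line (u,v fixed per line; w,z runs 00..11 left to right):
  rows 0-3 [u,v=00]: 0000  = hex 0
  rows 4-7 [u,v=01]: 0000  = hex 0
  rows 8-11 [u,v=10]: 0000  = hex 0
  rows 12-15 [u,v=11]: 0000  = hex 0
Counterexample vector (row 0 .. row 15) = 0000000000000000
Output column grouped in 4s = 0000 0000 0000 0000 = 0x0000
Convert to decimal digit by digit (value = value*16 + digit):
  0 -> 0
  0*16 + 0 = 0
  0*16 + 0 = 0
  0*16 + 0 = 0
Decimal = 0

0


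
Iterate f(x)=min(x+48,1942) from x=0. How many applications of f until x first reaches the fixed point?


Step 1: x=0, cap=1942, increment=48
Step 2: x grows by 48 each step until capped at 1942; fixed point is x=1942
Step 3: iterations = ceil(1942/48) = 41

41


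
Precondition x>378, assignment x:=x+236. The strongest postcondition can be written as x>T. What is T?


Formula: sp(P, x:=E) = exists old_x. (x = E[old_x/x]) AND P[old_x/x] (old_x is the value of x before the assignment; eliminate old_x by solving x = E[old_x/x] for old_x)
Step 1: Precondition P: x>378, i.e. old_x > 378
Step 2: Assignment gives x = old_x + 236, so old_x = x - 236
Step 3: Substitute into P: x - 236 > 378
Step 4: Simplify: x > 378+236 = 614

614


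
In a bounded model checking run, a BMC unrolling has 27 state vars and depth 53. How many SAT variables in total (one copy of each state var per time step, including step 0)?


BMC unrolls to depth k, creating one copy of each state var for steps 0..k.
Step count = 53 + 1 = 54 (steps 0 through 53)
Vars per step = 27
Total = 27 * 54 = 1458

1458


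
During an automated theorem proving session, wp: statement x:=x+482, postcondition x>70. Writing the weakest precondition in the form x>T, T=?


Formula: wp(x:=E, P) = P[E/x] (substitute E for x in postcondition)
Step 1: Postcondition: x>70
Step 2: Substitute x+482 for x: x+482>70
Step 3: Solve for x: x > 70-482 = -412

-412


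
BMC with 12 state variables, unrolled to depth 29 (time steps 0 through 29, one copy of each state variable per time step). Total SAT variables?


BMC unrolls to depth k, creating one copy of each state var for steps 0..k.
Step count = 29 + 1 = 30 (steps 0 through 29)
Vars per step = 12
Total = 12 * 30 = 360

360


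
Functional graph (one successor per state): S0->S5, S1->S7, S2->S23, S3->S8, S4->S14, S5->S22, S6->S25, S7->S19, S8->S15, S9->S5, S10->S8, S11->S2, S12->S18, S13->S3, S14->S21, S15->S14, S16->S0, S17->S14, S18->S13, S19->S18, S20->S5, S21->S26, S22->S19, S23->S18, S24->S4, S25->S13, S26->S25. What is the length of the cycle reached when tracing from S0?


Trace from S0 until a state repeats:
  S0 -> S5 -> S22 -> S19 -> S18 -> S13 -> S3 -> S8 -> S15 -> S14 -> S21 -> S26 -> S25 -> S13
S13 first seen at step 5, revisited at step 13.
Cycle length = 13 - 5 = 8

8


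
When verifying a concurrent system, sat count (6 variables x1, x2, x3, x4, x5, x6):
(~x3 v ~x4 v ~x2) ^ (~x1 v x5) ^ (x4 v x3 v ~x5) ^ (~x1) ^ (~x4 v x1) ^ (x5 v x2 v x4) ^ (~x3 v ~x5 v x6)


CNF with 7 clauses over 6 vars (64 assignments).
An assignment satisfies CNF iff every clause has >=1 true literal.
Check each row (bits = x1,x2,x3,x4,x5,x6; clause T/F shown):
  row 0 [000000]: clauses=TTTTTFT -> 0
  row 1 [000001]: clauses=TTTTTFT -> 0
  row 2 [000010]: clauses=TTFTTTT -> 0
  row 3 [000011]: clauses=TTFTTTT -> 0
  row 4 [000100]: clauses=TTTTFTT -> 0
  (every remaining row is evaluated the same way; all 64 results are listed next)
Full result column, 8 rows per line (x1,x2,x3 fixed per line; x4,x5,x6 runs 000..111 left to right):
  rows 0-7 [x1,x2,x3=000]: 00000000  (ones: 0)
  rows 8-15 [x1,x2,x3=001]: 00010000  (ones: 1)
  rows 16-23 [x1,x2,x3=010]: 11000000  (ones: 2)
  rows 24-31 [x1,x2,x3=011]: 11010000  (ones: 3)
  rows 32-39 [x1,x2,x3=100]: 00000000  (ones: 0)
  rows 40-47 [x1,x2,x3=101]: 00000000  (ones: 0)
  rows 48-55 [x1,x2,x3=110]: 00000000  (ones: 0)
  rows 56-63 [x1,x2,x3=111]: 00000000  (ones: 0)
Satisfying assignments = 0+1+2+3+0+0+0+0 = 6

6


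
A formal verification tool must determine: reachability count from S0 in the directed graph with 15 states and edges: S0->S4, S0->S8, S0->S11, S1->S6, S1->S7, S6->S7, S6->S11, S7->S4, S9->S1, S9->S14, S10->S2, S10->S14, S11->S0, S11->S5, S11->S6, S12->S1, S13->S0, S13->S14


BFS from S0:
  layer 0: {S0}
  layer 1: {S4, S8, S11}
  layer 2: {S5, S6}
  layer 3: {S7}
Reachable set: {S0, S4, S5, S6, S7, S8, S11}
Count = 7

7


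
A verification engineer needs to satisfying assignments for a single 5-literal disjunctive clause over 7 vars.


Step 1: Total=2^7=128
Step 2: Unsat when all 5 false: 2^2=4
Step 3: Sat=128-4=124

124


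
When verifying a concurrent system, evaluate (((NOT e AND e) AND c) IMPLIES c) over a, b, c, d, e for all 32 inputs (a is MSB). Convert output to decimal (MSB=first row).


Formula: (((NOT e AND e) AND c) IMPLIES c) over a, b, c, d, e (32 rows)
Evaluate each row (bits = a,b,c,d,e, MSB first):
  row 0 [00000]: (((NOT 0 AND 0) AND 0) IMPLIES 0) -> 1
  row 1 [00001]: (((NOT 1 AND 1) AND 0) IMPLIES 0) -> 1
  row 2 [00010]: (((NOT 0 AND 0) AND 0) IMPLIES 0) -> 1
  row 3 [00011]: (((NOT 1 AND 1) AND 0) IMPLIES 0) -> 1
  row 4 [00100]: (((NOT 0 AND 0) AND 1) IMPLIES 1) -> 1
  row 5 [00101]: (((NOT 1 AND 1) AND 1) IMPLIES 1) -> 1
  row 6 [00110]: (((NOT 0 AND 0) AND 1) IMPLIES 1) -> 1
  row 7 [00111]: (((NOT 1 AND 1) AND 1) IMPLIES 1) -> 1
  row 8 [01000]: (((NOT 0 AND 0) AND 0) IMPLIES 0) -> 1
  row 9 [01001]: (((NOT 1 AND 1) AND 0) IMPLIES 0) -> 1
  row 10 [01010]: (((NOT 0 AND 0) AND 0) IMPLIES 0) -> 1
  row 11 [01011]: (((NOT 1 AND 1) AND 0) IMPLIES 0) -> 1
  row 12 [01100]: (((NOT 0 AND 0) AND 1) IMPLIES 1) -> 1
  row 13 [01101]: (((NOT 1 AND 1) AND 1) IMPLIES 1) -> 1
  row 14 [01110]: (((NOT 0 AND 0) AND 1) IMPLIES 1) -> 1
  row 15 [01111]: (((NOT 1 AND 1) AND 1) IMPLIES 1) -> 1
  row 16 [10000]: (((NOT 0 AND 0) AND 0) IMPLIES 0) -> 1
  row 17 [10001]: (((NOT 1 AND 1) AND 0) IMPLIES 0) -> 1
  row 18 [10010]: (((NOT 0 AND 0) AND 0) IMPLIES 0) -> 1
  row 19 [10011]: (((NOT 1 AND 1) AND 0) IMPLIES 0) -> 1
  row 20 [10100]: (((NOT 0 AND 0) AND 1) IMPLIES 1) -> 1
  row 21 [10101]: (((NOT 1 AND 1) AND 1) IMPLIES 1) -> 1
  row 22 [10110]: (((NOT 0 AND 0) AND 1) IMPLIES 1) -> 1
  row 23 [10111]: (((NOT 1 AND 1) AND 1) IMPLIES 1) -> 1
  row 24 [11000]: (((NOT 0 AND 0) AND 0) IMPLIES 0) -> 1
  row 25 [11001]: (((NOT 1 AND 1) AND 0) IMPLIES 0) -> 1
  row 26 [11010]: (((NOT 0 AND 0) AND 0) IMPLIES 0) -> 1
  row 27 [11011]: (((NOT 1 AND 1) AND 0) IMPLIES 0) -> 1
  row 28 [11100]: (((NOT 0 AND 0) AND 1) IMPLIES 1) -> 1
  row 29 [11101]: (((NOT 1 AND 1) AND 1) IMPLIES 1) -> 1
  row 30 [11110]: (((NOT 0 AND 0) AND 1) IMPLIES 1) -> 1
  row 31 [11111]: (((NOT 1 AND 1) AND 1) IMPLIES 1) -> 1
Full result column, 4 rows per line (a,b,c fixed per line; d,e runs 00..11 left to right):
  rows 0-3 [a,b,c=000]: 1111  = hex F
  rows 4-7 [a,b,c=001]: 1111  = hex F
  rows 8-11 [a,b,c=010]: 1111  = hex F
  rows 12-15 [a,b,c=011]: 1111  = hex F
  rows 16-19 [a,b,c=100]: 1111  = hex F
  rows 20-23 [a,b,c=101]: 1111  = hex F
  rows 24-27 [a,b,c=110]: 1111  = hex F
  rows 28-31 [a,b,c=111]: 1111  = hex F
Output column (row 0 .. row 31) = 11111111111111111111111111111111
Output column grouped in 4s = 1111 1111 1111 1111 1111 1111 1111 1111 = 0xFFFFFFFF
Convert to decimal digit by digit (value = value*16 + digit):
  F -> 15
  15*16 + 15 (F) = 255
  255*16 + 15 (F) = 4095
  4095*16 + 15 (F) = 65535
  65535*16 + 15 (F) = 1048575
  1048575*16 + 15 (F) = 16777215
  16777215*16 + 15 (F) = 268435455
  268435455*16 + 15 (F) = 4294967295
Decimal = 4294967295

4294967295


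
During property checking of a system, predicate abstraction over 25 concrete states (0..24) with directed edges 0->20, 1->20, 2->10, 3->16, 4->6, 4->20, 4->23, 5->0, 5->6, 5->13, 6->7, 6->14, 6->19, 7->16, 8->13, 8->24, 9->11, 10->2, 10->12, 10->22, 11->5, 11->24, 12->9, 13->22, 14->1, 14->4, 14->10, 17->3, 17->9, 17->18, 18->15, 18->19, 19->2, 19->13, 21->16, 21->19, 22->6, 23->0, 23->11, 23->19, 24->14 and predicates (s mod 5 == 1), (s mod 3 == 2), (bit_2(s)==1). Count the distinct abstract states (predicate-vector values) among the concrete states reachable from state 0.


BFS from 0:
Concrete reachable: {0, 20}
Abstract via predicates (s mod 5 == 1), (s mod 3 == 2), (bit_2(s)==1):
  (0,0,0) <- {0}
  (0,1,1) <- {20}
Distinct abstract states = 2

2


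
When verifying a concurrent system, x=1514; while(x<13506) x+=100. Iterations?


Step 1: x goes from 1514 toward 13506 by 100; the body runs while x<13506, so iterations = ceil((bound-start)/step)
Step 2: Distance=11992
Step 3: ceil(11992/100)=120

120


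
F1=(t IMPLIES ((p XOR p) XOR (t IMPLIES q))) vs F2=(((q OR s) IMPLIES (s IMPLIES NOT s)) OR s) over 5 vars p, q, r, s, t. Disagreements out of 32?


F1 = (t IMPLIES ((p XOR p) XOR (t IMPLIES q)))
F2 = (((q OR s) IMPLIES (s IMPLIES NOT s)) OR s)
Evaluate both on each of 32 rows (bits = p,q,r,s,t):
  row 0 [00000]: F1=1 F2=1 -> 0
  row 1 [00001]: F1=0 F2=1 (differ) -> 1
  row 2 [00010]: F1=1 F2=1 -> 0
  row 3 [00011]: F1=0 F2=1 (differ) -> 1
  row 4 [00100]: F1=1 F2=1 -> 0
  row 5 [00101]: F1=0 F2=1 (differ) -> 1
  row 6 [00110]: F1=1 F2=1 -> 0
  row 7 [00111]: F1=0 F2=1 (differ) -> 1
  row 8 [01000]: F1=1 F2=1 -> 0
  row 9 [01001]: F1=1 F2=1 -> 0
  row 10 [01010]: F1=1 F2=1 -> 0
  row 11 [01011]: F1=1 F2=1 -> 0
  row 12 [01100]: F1=1 F2=1 -> 0
  row 13 [01101]: F1=1 F2=1 -> 0
  row 14 [01110]: F1=1 F2=1 -> 0
  row 15 [01111]: F1=1 F2=1 -> 0
  row 16 [10000]: F1=1 F2=1 -> 0
  row 17 [10001]: F1=0 F2=1 (differ) -> 1
  row 18 [10010]: F1=1 F2=1 -> 0
  row 19 [10011]: F1=0 F2=1 (differ) -> 1
  row 20 [10100]: F1=1 F2=1 -> 0
  row 21 [10101]: F1=0 F2=1 (differ) -> 1
  row 22 [10110]: F1=1 F2=1 -> 0
  row 23 [10111]: F1=0 F2=1 (differ) -> 1
  row 24 [11000]: F1=1 F2=1 -> 0
  row 25 [11001]: F1=1 F2=1 -> 0
  row 26 [11010]: F1=1 F2=1 -> 0
  row 27 [11011]: F1=1 F2=1 -> 0
  row 28 [11100]: F1=1 F2=1 -> 0
  row 29 [11101]: F1=1 F2=1 -> 0
  row 30 [11110]: F1=1 F2=1 -> 0
  row 31 [11111]: F1=1 F2=1 -> 0
Full result column, 8 rows per line (p,q fixed per line; r,s,t runs 000..111 left to right):
  rows 0-7 [p,q=00]: 01010101  (ones: 4)
  rows 8-15 [p,q=01]: 00000000  (ones: 0)
  rows 16-23 [p,q=10]: 01010101  (ones: 4)
  rows 24-31 [p,q=11]: 00000000  (ones: 0)
Disagreements = 4+0+4+0 = 8

8


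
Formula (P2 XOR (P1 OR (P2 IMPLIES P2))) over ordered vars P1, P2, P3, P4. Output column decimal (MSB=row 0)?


Formula: (P2 XOR (P1 OR (P2 IMPLIES P2))) over P1, P2, P3, P4 (16 rows)
Evaluate each row (bits = P1,P2,P3,P4, MSB first):
  row 0 [0000]: (0 XOR (0 OR (0 IMPLIES 0))) -> 1
  row 1 [0001]: (0 XOR (0 OR (0 IMPLIES 0))) -> 1
  row 2 [0010]: (0 XOR (0 OR (0 IMPLIES 0))) -> 1
  row 3 [0011]: (0 XOR (0 OR (0 IMPLIES 0))) -> 1
  row 4 [0100]: (1 XOR (0 OR (1 IMPLIES 1))) -> 0
  row 5 [0101]: (1 XOR (0 OR (1 IMPLIES 1))) -> 0
  row 6 [0110]: (1 XOR (0 OR (1 IMPLIES 1))) -> 0
  row 7 [0111]: (1 XOR (0 OR (1 IMPLIES 1))) -> 0
  row 8 [1000]: (0 XOR (1 OR (0 IMPLIES 0))) -> 1
  row 9 [1001]: (0 XOR (1 OR (0 IMPLIES 0))) -> 1
  row 10 [1010]: (0 XOR (1 OR (0 IMPLIES 0))) -> 1
  row 11 [1011]: (0 XOR (1 OR (0 IMPLIES 0))) -> 1
  row 12 [1100]: (1 XOR (1 OR (1 IMPLIES 1))) -> 0
  row 13 [1101]: (1 XOR (1 OR (1 IMPLIES 1))) -> 0
  row 14 [1110]: (1 XOR (1 OR (1 IMPLIES 1))) -> 0
  row 15 [1111]: (1 XOR (1 OR (1 IMPLIES 1))) -> 0
Full result column, 4 rows per line (P1,P2 fixed per line; P3,P4 runs 00..11 left to right):
  rows 0-3 [P1,P2=00]: 1111  = hex F
  rows 4-7 [P1,P2=01]: 0000  = hex 0
  rows 8-11 [P1,P2=10]: 1111  = hex F
  rows 12-15 [P1,P2=11]: 0000  = hex 0
Output column (row 0 .. row 15) = 1111000011110000
Output column grouped in 4s = 1111 0000 1111 0000 = 0xF0F0
Convert to decimal digit by digit (value = value*16 + digit):
  F -> 15
  15*16 + 0 = 240
  240*16 + 15 (F) = 3855
  3855*16 + 0 = 61680
Decimal = 61680

61680


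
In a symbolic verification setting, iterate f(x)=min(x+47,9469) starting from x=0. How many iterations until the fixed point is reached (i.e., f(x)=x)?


Step 1: x=0, cap=9469, increment=47
Step 2: x grows by 47 each step until capped at 9469; fixed point is x=9469
Step 3: iterations = ceil(9469/47) = 202

202


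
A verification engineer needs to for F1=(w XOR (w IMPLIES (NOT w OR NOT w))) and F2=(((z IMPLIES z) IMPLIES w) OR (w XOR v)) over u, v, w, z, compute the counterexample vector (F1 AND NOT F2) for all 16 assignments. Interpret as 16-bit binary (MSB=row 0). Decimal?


F1 = (w XOR (w IMPLIES (NOT w OR NOT w)))
F2 = (((z IMPLIES z) IMPLIES w) OR (w XOR v))
Counterexample to F1=>F2 is where F1=1 and F2=0.
Evaluate each row (bits = u,v,w,z, MSB first):
  row 0 [0000]: F1=1 F2=0 -> F1&~F2 -> 1
  row 1 [0001]: F1=1 F2=0 -> F1&~F2 -> 1
  row 2 [0010]: F1=1 F2=1 -> F1&~F2 -> 0
  row 3 [0011]: F1=1 F2=1 -> F1&~F2 -> 0
  row 4 [0100]: F1=1 F2=1 -> F1&~F2 -> 0
  row 5 [0101]: F1=1 F2=1 -> F1&~F2 -> 0
  row 6 [0110]: F1=1 F2=1 -> F1&~F2 -> 0
  row 7 [0111]: F1=1 F2=1 -> F1&~F2 -> 0
  row 8 [1000]: F1=1 F2=0 -> F1&~F2 -> 1
  row 9 [1001]: F1=1 F2=0 -> F1&~F2 -> 1
  row 10 [1010]: F1=1 F2=1 -> F1&~F2 -> 0
  row 11 [1011]: F1=1 F2=1 -> F1&~F2 -> 0
  row 12 [1100]: F1=1 F2=1 -> F1&~F2 -> 0
  row 13 [1101]: F1=1 F2=1 -> F1&~F2 -> 0
  row 14 [1110]: F1=1 F2=1 -> F1&~F2 -> 0
  row 15 [1111]: F1=1 F2=1 -> F1&~F2 -> 0
Full result column, 4 rows per line (u,v fixed per line; w,z runs 00..11 left to right):
  rows 0-3 [u,v=00]: 1100  = hex C
  rows 4-7 [u,v=01]: 0000  = hex 0
  rows 8-11 [u,v=10]: 1100  = hex C
  rows 12-15 [u,v=11]: 0000  = hex 0
Counterexample vector (row 0 .. row 15) = 1100000011000000
Output column grouped in 4s = 1100 0000 1100 0000 = 0xC0C0
Convert to decimal digit by digit (value = value*16 + digit):
  C -> 12
  12*16 + 0 = 192
  192*16 + 12 (C) = 3084
  3084*16 + 0 = 49344
Decimal = 49344

49344


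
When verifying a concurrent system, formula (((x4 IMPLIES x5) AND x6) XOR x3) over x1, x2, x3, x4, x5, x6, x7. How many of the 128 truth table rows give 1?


Formula: (((x4 IMPLIES x5) AND x6) XOR x3) over 7 vars (128 rows)
Evaluate each row (x1, x2, x3, x4, x5, x6, x7 as bits, MSB first):
  row 0 [0000000]: (((0 IMPLIES 0) AND 0) XOR 0) -> 0
  row 1 [0000001]: (((0 IMPLIES 0) AND 0) XOR 0) -> 0
  row 2 [0000010]: (((0 IMPLIES 0) AND 1) XOR 0) -> 1
  row 3 [0000011]: (((0 IMPLIES 0) AND 1) XOR 0) -> 1
  row 4 [0000100]: (((0 IMPLIES 1) AND 0) XOR 0) -> 0
  (every remaining row is evaluated the same way; all 128 results are listed next)
Full result column, 8 rows per line (x1,x2,x3,x4 fixed per line; x5,x6,x7 runs 000..111 left to right):
  rows 0-7 [x1,x2,x3,x4=0000]: 00110011  (ones: 4)
  rows 8-15 [x1,x2,x3,x4=0001]: 00000011  (ones: 2)
  rows 16-23 [x1,x2,x3,x4=0010]: 11001100  (ones: 4)
  rows 24-31 [x1,x2,x3,x4=0011]: 11111100  (ones: 6)
  rows 32-39 [x1,x2,x3,x4=0100]: 00110011  (ones: 4)
  rows 40-47 [x1,x2,x3,x4=0101]: 00000011  (ones: 2)
  rows 48-55 [x1,x2,x3,x4=0110]: 11001100  (ones: 4)
  rows 56-63 [x1,x2,x3,x4=0111]: 11111100  (ones: 6)
  rows 64-71 [x1,x2,x3,x4=1000]: 00110011  (ones: 4)
  rows 72-79 [x1,x2,x3,x4=1001]: 00000011  (ones: 2)
  rows 80-87 [x1,x2,x3,x4=1010]: 11001100  (ones: 4)
  rows 88-95 [x1,x2,x3,x4=1011]: 11111100  (ones: 6)
  rows 96-103 [x1,x2,x3,x4=1100]: 00110011  (ones: 4)
  rows 104-111 [x1,x2,x3,x4=1101]: 00000011  (ones: 2)
  rows 112-119 [x1,x2,x3,x4=1110]: 11001100  (ones: 4)
  rows 120-127 [x1,x2,x3,x4=1111]: 11111100  (ones: 6)
Count of 1-rows = 4+2+4+6+4+2+4+6+4+2+4+6+4+2+4+6 = 64

64
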